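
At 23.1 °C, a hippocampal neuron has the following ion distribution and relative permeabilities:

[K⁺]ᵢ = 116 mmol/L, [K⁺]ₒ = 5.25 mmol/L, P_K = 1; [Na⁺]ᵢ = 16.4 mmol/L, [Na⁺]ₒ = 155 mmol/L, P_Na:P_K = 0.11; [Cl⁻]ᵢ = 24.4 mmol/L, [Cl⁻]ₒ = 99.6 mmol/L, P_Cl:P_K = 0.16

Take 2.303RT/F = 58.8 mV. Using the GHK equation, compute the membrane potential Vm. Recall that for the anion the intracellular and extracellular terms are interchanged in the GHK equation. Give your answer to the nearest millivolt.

Vm = 58.8 · log₁₀[(Σ P·[cation]ₒ + Σ P·[anion]ᵢ) / (Σ P·[cation]ᵢ + Σ P·[anion]ₒ)]
Numerator = 1×5.25 + 0.11×155 + 0.16×24.4 = 26.2
Denominator = 1×116 + 0.11×16.4 + 0.16×99.6 = 133.7
Vm = 58.8 · log₁₀(0.19593) = 58.8 × (-0.7079) = -41.62 mV

-42 mV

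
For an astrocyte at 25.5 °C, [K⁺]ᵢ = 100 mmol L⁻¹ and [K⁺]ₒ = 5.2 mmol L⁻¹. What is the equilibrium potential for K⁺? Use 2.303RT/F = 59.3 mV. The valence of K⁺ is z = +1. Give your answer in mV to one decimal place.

-76.1 mV

E = (59.3/z) · log₁₀([K⁺]_out/[K⁺]_in) with z = +1.
= (59.3/1) · log₁₀(5.2/100) = 59.30 · log₁₀(0.052)
= 59.30 · (-1.2840) = -76.14 mV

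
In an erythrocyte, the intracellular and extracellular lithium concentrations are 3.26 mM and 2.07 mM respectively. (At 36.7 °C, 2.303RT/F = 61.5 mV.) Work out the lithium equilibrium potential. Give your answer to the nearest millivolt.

E = (61.5/z) · log₁₀([Li⁺]_out/[Li⁺]_in) with z = +1.
= (61.5/1) · log₁₀(2.07/3.26) = 61.50 · log₁₀(0.635)
= 61.50 · (-0.1972) = -12.13 mV

-12 mV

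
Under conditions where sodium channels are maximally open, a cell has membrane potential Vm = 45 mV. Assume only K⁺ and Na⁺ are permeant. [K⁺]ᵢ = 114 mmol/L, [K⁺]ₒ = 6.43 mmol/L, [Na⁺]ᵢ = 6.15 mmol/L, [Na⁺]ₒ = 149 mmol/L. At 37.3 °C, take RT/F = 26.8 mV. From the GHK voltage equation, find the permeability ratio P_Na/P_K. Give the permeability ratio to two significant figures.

5.2

Let α = P_Na/P_K. GHK: Vm = 26.8·ln[(Kₒ + α·Naₒ)/(Kᵢ + α·Naᵢ)].
e^(Vm/26.8) = e^(45.0/26.8) = 5.3608
So 5.3608·(Kᵢ + α·Naᵢ) = Kₒ + α·Naₒ → α = (5.3608·114.0 − 6.43) / (149.0 − 5.3608·6.15)
α = (611.1 − 6.43) / (149.0 − 32.97) = 604.7/116 = 5.211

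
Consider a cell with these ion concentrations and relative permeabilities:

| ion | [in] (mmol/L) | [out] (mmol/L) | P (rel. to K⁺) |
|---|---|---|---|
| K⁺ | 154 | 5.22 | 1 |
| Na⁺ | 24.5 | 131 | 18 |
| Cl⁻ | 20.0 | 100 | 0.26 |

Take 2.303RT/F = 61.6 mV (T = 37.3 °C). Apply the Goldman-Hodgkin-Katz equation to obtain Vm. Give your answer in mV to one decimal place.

35.8 mV

Vm = 61.6 · log₁₀[(Σ P·[cation]ₒ + Σ P·[anion]ᵢ) / (Σ P·[cation]ᵢ + Σ P·[anion]ₒ)]
Numerator = 1×5.22 + 18×131 + 0.26×20.0 = 2368
Denominator = 1×154 + 18×24.5 + 0.26×100 = 621
Vm = 61.6 · log₁₀(3.8139) = 61.6 × (0.5814) = 35.81 mV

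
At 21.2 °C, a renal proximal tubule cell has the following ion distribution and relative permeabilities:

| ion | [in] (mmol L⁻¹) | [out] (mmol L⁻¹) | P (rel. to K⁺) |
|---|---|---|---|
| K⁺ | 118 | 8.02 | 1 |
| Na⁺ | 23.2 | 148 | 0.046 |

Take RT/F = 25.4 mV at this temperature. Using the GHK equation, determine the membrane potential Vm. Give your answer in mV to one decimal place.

-52.9 mV

Vm = 25.4 · ln[(Σ P·[cation]ₒ + Σ P·[anion]ᵢ) / (Σ P·[cation]ᵢ + Σ P·[anion]ₒ)]
Numerator = 1×8.02 + 0.046×148 = 14.83
Denominator = 1×118 + 0.046×23.2 = 119.1
Vm = 25.4 · ln(0.12453) = 25.4 × (-2.0832) = -52.91 mV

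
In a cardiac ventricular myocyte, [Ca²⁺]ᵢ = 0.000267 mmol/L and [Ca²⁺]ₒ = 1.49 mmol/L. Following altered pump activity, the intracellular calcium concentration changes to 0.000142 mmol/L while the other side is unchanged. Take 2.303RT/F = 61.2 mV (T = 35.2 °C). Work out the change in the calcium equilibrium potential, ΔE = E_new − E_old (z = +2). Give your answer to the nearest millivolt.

E_old = (61.2/2)·log₁₀(1.49/0.000267) = 114.65 mV
E_new = (61.2/2)·log₁₀(1.49/0.000142) = 123.04 mV
ΔE = 123.04 − (114.65) = 8.39 mV

8 mV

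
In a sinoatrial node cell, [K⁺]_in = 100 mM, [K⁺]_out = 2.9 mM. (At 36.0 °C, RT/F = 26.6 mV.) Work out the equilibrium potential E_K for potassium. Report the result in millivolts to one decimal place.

-94.2 mV

E = (26.6/z) · ln([K⁺]_out/[K⁺]_in) with z = +1.
= (26.6/1) · ln(2.9/100) = 26.60 · ln(0.029)
= 26.60 · (-3.5405) = -94.18 mV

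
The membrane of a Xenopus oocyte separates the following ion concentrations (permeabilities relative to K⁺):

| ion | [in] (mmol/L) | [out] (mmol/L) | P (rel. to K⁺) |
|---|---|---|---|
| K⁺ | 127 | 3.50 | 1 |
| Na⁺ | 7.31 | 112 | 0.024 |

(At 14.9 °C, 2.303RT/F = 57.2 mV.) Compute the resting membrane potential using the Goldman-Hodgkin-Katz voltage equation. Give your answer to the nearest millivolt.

Vm = 57.2 · log₁₀[(Σ P·[cation]ₒ + Σ P·[anion]ᵢ) / (Σ P·[cation]ᵢ + Σ P·[anion]ₒ)]
Numerator = 1×3.50 + 0.024×112 = 6.188
Denominator = 1×127 + 0.024×7.31 = 127.2
Vm = 57.2 · log₁₀(0.048657) = 57.2 × (-1.3129) = -75.10 mV

-75 mV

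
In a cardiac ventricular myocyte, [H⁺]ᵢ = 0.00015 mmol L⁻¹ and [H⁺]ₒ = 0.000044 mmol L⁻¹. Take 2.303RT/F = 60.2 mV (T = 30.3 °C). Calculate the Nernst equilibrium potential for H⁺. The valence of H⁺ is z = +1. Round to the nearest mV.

E = (60.2/z) · log₁₀([H⁺]_out/[H⁺]_in) with z = +1.
= (60.2/1) · log₁₀(0.000044/0.00015) = 60.20 · log₁₀(0.2933)
= 60.20 · (-0.5326) = -32.06 mV

-32 mV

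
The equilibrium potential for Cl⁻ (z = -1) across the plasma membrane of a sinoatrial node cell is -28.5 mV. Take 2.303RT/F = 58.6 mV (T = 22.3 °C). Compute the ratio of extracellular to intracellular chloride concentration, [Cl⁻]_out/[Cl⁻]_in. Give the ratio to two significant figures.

3.1

log₁₀([out]/[in]) = E·z/(58.6) = -28.5 × -1 / 58.6 = 0.4863
[out]/[in] = 10^(0.4863) = 3.064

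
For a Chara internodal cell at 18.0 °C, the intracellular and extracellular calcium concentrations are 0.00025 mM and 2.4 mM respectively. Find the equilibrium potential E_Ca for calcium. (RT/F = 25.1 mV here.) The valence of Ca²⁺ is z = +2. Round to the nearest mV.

E = (25.1/z) · ln([Ca²⁺]_out/[Ca²⁺]_in) with z = +2.
= (25.1/2) · ln(2.4/0.00025) = 12.55 · ln(9600)
= 12.55 · (9.1695) = 115.08 mV

115 mV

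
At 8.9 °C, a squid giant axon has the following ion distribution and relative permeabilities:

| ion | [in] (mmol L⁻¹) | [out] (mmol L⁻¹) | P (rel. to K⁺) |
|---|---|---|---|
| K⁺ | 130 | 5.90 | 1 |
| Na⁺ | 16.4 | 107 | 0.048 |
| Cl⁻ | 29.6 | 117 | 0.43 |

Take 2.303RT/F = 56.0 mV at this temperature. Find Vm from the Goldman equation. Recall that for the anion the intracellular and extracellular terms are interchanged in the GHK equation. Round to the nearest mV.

-49 mV

Vm = 56.0 · log₁₀[(Σ P·[cation]ₒ + Σ P·[anion]ᵢ) / (Σ P·[cation]ᵢ + Σ P·[anion]ₒ)]
Numerator = 1×5.90 + 0.048×107 + 0.43×29.6 = 23.76
Denominator = 1×130 + 0.048×16.4 + 0.43×117 = 181.1
Vm = 56.0 · log₁₀(0.13122) = 56.0 × (-0.8820) = -49.39 mV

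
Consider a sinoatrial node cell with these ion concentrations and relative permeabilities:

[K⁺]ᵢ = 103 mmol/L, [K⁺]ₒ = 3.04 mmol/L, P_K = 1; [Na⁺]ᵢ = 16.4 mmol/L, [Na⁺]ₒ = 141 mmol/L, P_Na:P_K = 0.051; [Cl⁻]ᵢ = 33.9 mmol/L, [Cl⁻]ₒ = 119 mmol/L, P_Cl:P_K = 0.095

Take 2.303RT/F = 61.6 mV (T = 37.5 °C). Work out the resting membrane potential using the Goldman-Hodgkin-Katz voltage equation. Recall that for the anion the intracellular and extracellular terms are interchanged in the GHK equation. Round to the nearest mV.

Vm = 61.6 · log₁₀[(Σ P·[cation]ₒ + Σ P·[anion]ᵢ) / (Σ P·[cation]ᵢ + Σ P·[anion]ₒ)]
Numerator = 1×3.04 + 0.051×141 + 0.095×33.9 = 13.45
Denominator = 1×103 + 0.051×16.4 + 0.095×119 = 115.1
Vm = 61.6 · log₁₀(0.11683) = 61.6 × (-0.9325) = -57.44 mV

-57 mV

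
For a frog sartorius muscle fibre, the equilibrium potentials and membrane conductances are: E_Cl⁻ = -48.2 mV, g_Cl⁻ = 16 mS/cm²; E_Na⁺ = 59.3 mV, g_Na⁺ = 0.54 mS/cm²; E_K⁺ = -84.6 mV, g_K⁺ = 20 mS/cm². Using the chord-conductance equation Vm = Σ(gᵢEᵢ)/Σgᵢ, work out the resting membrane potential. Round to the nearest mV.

-67 mV

Σ gᵢEᵢ = 16·(-48.2) + 0.54·(59.3) + 20·(-84.6) = -2431.18
Σ gᵢ = 16 + 0.54 + 20 = 36.54
Vm = -2431.18 / 36.54 = -66.53 mV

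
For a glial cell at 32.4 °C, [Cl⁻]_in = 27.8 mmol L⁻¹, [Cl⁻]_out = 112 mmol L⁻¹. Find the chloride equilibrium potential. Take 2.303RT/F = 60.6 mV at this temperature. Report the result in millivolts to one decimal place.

-36.7 mV

E = (60.6/z) · log₁₀([Cl⁻]_out/[Cl⁻]_in) with z = -1.
For an anion, dividing by z = -1 reverses the sign.
= (60.6/-1) · log₁₀(112/27.8) = -60.60 · log₁₀(4.029)
= -60.60 · (0.6052) = -36.67 mV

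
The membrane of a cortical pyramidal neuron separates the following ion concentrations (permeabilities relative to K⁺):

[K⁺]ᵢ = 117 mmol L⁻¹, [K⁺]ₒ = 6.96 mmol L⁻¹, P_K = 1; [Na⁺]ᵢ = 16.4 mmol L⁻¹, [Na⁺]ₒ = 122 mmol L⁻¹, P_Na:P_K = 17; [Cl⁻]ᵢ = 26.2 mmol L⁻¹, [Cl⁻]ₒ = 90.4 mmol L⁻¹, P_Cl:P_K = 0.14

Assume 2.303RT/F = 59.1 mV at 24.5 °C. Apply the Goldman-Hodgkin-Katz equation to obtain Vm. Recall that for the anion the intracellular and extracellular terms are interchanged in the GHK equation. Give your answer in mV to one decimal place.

41.8 mV

Vm = 59.1 · log₁₀[(Σ P·[cation]ₒ + Σ P·[anion]ᵢ) / (Σ P·[cation]ᵢ + Σ P·[anion]ₒ)]
Numerator = 1×6.96 + 17×122 + 0.14×26.2 = 2085
Denominator = 1×117 + 17×16.4 + 0.14×90.4 = 408.5
Vm = 59.1 · log₁₀(5.1037) = 59.1 × (0.7079) = 41.84 mV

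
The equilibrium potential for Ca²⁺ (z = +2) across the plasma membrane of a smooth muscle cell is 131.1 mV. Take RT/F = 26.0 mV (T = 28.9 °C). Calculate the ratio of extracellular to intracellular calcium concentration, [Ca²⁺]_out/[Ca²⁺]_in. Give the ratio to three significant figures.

24000

ln([out]/[in]) = E·z/(26.0) = 131.1 × 2 / 26.0 = 10.0846
[out]/[in] = e^(10.0846) = 2.397e+04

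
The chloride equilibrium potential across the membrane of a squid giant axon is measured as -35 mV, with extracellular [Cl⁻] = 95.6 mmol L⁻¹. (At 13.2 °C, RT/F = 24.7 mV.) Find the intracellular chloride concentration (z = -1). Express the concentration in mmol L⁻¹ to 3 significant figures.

Nernst: E = (24.7/-1) · ln([out]/[in]), so ln([out]/[in]) = -35.0 × -1 / 24.7 = 1.4170.
[out]/[in] = e^(1.4170) = 4.125.
[in] = 95.6 / 4.125 = 23.18 mmol L⁻¹.

23.2 mmol L⁻¹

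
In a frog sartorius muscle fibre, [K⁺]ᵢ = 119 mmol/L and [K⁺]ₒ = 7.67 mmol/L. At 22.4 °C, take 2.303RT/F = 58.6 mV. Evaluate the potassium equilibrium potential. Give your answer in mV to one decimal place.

-69.8 mV

E = (58.6/z) · log₁₀([K⁺]_out/[K⁺]_in) with z = +1.
= (58.6/1) · log₁₀(7.67/119) = 58.60 · log₁₀(0.06445)
= 58.60 · (-1.1908) = -69.78 mV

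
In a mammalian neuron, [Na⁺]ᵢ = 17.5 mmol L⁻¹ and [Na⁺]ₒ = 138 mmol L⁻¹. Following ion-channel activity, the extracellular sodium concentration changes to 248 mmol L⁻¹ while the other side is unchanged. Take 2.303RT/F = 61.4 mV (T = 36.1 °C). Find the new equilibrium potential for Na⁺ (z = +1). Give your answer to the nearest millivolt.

After the shift: [Na⁺]_out = 248, [Na⁺]_in = 17.5 mmol L⁻¹.
E_new = (61.4/1)·log₁₀(248/17.5) = 61.40 · (1.1514) = 70.70 mV

71 mV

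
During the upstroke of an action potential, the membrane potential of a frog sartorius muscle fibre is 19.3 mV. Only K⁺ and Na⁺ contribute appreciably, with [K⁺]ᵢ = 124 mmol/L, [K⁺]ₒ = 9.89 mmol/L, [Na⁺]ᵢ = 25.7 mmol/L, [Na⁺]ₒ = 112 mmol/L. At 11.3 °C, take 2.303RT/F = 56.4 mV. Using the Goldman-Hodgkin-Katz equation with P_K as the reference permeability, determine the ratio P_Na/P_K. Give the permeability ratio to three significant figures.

Let α = P_Na/P_K. GHK: Vm = 56.4·log₁₀[(Kₒ + α·Naₒ)/(Kᵢ + α·Naᵢ)].
10^(Vm/56.4) = 10^(19.3/56.4) = 2.1989
So 2.1989·(Kᵢ + α·Naᵢ) = Kₒ + α·Naₒ → α = (2.1989·124.0 − 9.89) / (112.0 − 2.1989·25.7)
α = (272.7 − 9.89) / (112.0 − 56.51) = 262.8/55.49 = 4.736

4.74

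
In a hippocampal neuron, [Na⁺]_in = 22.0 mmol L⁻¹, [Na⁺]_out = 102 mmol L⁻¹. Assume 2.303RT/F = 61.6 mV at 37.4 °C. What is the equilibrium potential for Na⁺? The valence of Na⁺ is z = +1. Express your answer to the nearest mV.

E = (61.6/z) · log₁₀([Na⁺]_out/[Na⁺]_in) with z = +1.
= (61.6/1) · log₁₀(102/22.0) = 61.60 · log₁₀(4.636)
= 61.60 · (0.6662) = 41.04 mV

41 mV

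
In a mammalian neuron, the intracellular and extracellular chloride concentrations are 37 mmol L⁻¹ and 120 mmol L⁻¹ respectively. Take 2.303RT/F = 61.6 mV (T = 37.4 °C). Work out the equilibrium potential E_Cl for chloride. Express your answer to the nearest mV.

-31 mV

E = (61.6/z) · log₁₀([Cl⁻]_out/[Cl⁻]_in) with z = -1.
For an anion, dividing by z = -1 reverses the sign.
= (61.6/-1) · log₁₀(120/37) = -61.60 · log₁₀(3.243)
= -61.60 · (0.5110) = -31.48 mV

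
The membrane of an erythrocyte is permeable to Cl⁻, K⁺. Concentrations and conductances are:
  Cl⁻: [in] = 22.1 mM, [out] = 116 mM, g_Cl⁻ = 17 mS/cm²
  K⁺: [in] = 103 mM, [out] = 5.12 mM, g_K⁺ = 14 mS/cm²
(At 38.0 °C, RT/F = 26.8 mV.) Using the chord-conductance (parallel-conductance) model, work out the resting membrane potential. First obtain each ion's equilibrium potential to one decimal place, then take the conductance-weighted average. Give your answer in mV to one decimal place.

E_Cl⁻ = (26.8/-1)·ln(116/22.1) = -44.4 mV
E_K⁺ = (26.8/1)·ln(5.12/103) = -80.4 mV
Vm = (Σ gᵢEᵢ)/(Σ gᵢ) = (17·-44.4 + 14·-80.4) / (17 + 14)
= -1880.40 / 31 = -60.66 mV

-60.7 mV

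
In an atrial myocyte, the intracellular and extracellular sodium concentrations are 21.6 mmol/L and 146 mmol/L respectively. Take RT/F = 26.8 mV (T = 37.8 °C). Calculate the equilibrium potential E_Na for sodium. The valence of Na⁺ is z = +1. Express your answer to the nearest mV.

51 mV

E = (26.8/z) · ln([Na⁺]_out/[Na⁺]_in) with z = +1.
= (26.8/1) · ln(146/21.6) = 26.80 · ln(6.759)
= 26.80 · (1.9109) = 51.21 mV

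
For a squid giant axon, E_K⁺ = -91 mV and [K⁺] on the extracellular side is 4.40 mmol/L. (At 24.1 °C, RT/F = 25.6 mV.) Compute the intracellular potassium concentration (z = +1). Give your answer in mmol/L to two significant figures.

150 mmol/L

Nernst: E = (25.6/1) · ln([out]/[in]), so ln([out]/[in]) = -91.0 × 1 / 25.6 = -3.5547.
[out]/[in] = e^(-3.5547) = 0.02859.
[in] = 4.40 / 0.02859 = 153.9 mmol/L.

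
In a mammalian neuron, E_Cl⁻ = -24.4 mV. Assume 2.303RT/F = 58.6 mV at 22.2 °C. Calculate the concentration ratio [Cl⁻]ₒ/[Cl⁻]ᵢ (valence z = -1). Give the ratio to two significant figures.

2.6

log₁₀([out]/[in]) = E·z/(58.6) = -24.4 × -1 / 58.6 = 0.4164
[out]/[in] = 10^(0.4164) = 2.608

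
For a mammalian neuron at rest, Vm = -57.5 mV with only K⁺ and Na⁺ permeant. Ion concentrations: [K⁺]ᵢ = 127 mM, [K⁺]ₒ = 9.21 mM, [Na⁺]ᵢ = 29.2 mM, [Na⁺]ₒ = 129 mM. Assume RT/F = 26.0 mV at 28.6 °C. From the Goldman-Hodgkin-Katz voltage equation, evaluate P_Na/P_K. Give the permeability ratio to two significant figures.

Let α = P_Na/P_K. GHK: Vm = 26.0·ln[(Kₒ + α·Naₒ)/(Kᵢ + α·Naᵢ)].
e^(Vm/26.0) = e^(-57.5/26.0) = 0.10953
So 0.10953·(Kᵢ + α·Naᵢ) = Kₒ + α·Naₒ → α = (0.10953·127.0 − 9.21) / (129.0 − 0.10953·29.2)
α = (13.91 − 9.21) / (129.0 − 3.198) = 4.701/125.8 = 0.03736

0.037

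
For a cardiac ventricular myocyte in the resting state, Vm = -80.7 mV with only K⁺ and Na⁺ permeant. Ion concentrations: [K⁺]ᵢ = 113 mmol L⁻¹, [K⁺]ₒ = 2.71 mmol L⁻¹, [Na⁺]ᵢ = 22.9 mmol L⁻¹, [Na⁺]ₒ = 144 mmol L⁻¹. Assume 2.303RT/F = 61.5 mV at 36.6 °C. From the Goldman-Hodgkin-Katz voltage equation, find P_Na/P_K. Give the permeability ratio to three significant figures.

Let α = P_Na/P_K. GHK: Vm = 61.5·log₁₀[(Kₒ + α·Naₒ)/(Kᵢ + α·Naᵢ)].
10^(Vm/61.5) = 10^(-80.7/61.5) = 0.048731
So 0.048731·(Kᵢ + α·Naᵢ) = Kₒ + α·Naₒ → α = (0.048731·113.0 − 2.71) / (144.0 − 0.048731·22.9)
α = (5.507 − 2.71) / (144.0 − 1.116) = 2.797/142.9 = 0.01957

0.0196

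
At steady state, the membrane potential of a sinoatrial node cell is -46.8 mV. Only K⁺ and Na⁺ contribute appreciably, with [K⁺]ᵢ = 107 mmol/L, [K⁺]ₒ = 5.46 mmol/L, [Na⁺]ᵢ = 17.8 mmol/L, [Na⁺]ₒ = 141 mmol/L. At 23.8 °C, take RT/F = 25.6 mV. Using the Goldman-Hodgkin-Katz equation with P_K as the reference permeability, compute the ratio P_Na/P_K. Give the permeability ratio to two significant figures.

Let α = P_Na/P_K. GHK: Vm = 25.6·ln[(Kₒ + α·Naₒ)/(Kᵢ + α·Naᵢ)].
e^(Vm/25.6) = e^(-46.8/25.6) = 0.16071
So 0.16071·(Kᵢ + α·Naᵢ) = Kₒ + α·Naₒ → α = (0.16071·107.0 − 5.46) / (141.0 − 0.16071·17.8)
α = (17.2 − 5.46) / (141.0 − 2.861) = 11.74/138.1 = 0.08496

0.085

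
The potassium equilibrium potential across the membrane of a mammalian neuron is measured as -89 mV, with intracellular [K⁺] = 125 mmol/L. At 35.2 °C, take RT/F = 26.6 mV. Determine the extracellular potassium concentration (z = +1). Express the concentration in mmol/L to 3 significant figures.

Nernst: E = (26.6/1) · ln([out]/[in]), so ln([out]/[in]) = -89.0 × 1 / 26.6 = -3.3459.
[out]/[in] = e^(-3.3459) = 0.03523.
[out] = 0.03523 × 125 = 4.404 mmol/L.

4.40 mmol/L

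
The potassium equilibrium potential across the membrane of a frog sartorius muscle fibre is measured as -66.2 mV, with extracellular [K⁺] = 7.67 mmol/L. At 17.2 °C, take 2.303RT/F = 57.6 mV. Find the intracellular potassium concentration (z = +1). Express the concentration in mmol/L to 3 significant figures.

108 mmol/L

Nernst: E = (57.6/1) · log₁₀([out]/[in]), so log₁₀([out]/[in]) = -66.2 × 1 / 57.6 = -1.1493.
[out]/[in] = 10^(-1.1493) = 0.07091.
[in] = 7.67 / 0.07091 = 108.2 mmol/L.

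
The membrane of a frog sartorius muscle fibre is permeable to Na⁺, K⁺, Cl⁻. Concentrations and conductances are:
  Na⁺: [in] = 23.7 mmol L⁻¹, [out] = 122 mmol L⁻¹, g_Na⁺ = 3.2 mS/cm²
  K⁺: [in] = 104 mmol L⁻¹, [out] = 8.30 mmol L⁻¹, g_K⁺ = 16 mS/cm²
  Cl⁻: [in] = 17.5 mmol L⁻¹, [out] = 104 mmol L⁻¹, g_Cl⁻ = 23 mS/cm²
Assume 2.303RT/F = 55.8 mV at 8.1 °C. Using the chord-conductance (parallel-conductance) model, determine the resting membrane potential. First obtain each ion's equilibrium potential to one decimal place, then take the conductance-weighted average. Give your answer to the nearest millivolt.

E_Na⁺ = (55.8/1)·log₁₀(122/23.7) = 39.7 mV
E_K⁺ = (55.8/1)·log₁₀(8.30/104) = -61.3 mV
E_Cl⁻ = (55.8/-1)·log₁₀(104/17.5) = -43.2 mV
Vm = (Σ gᵢEᵢ)/(Σ gᵢ) = (3.2·39.7 + 16·-61.3 + 23·-43.2) / (3.2 + 16 + 23)
= -1847.36 / 42.2 = -43.78 mV

-44 mV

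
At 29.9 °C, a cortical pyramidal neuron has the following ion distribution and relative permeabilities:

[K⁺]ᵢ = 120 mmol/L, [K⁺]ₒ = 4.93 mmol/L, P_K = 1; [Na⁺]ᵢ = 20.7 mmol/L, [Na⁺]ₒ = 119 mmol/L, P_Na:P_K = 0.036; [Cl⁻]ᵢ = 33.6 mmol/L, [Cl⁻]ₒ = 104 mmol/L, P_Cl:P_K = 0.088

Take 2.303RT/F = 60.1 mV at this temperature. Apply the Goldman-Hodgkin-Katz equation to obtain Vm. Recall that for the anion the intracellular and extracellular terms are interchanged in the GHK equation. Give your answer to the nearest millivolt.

Vm = 60.1 · log₁₀[(Σ P·[cation]ₒ + Σ P·[anion]ᵢ) / (Σ P·[cation]ᵢ + Σ P·[anion]ₒ)]
Numerator = 1×4.93 + 0.036×119 + 0.088×33.6 = 12.17
Denominator = 1×120 + 0.036×20.7 + 0.088×104 = 129.9
Vm = 60.1 · log₁₀(0.093696) = 60.1 × (-1.0283) = -61.80 mV

-62 mV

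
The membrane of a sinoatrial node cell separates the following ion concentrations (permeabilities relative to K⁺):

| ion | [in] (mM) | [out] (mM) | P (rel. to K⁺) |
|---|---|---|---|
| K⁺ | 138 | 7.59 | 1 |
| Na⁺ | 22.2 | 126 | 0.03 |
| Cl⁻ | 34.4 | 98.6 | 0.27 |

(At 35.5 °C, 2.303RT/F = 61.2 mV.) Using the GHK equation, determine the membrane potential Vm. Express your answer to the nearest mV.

-55 mV

Vm = 61.2 · log₁₀[(Σ P·[cation]ₒ + Σ P·[anion]ᵢ) / (Σ P·[cation]ᵢ + Σ P·[anion]ₒ)]
Numerator = 1×7.59 + 0.03×126 + 0.27×34.4 = 20.66
Denominator = 1×138 + 0.03×22.2 + 0.27×98.6 = 165.3
Vm = 61.2 · log₁₀(0.12498) = 61.2 × (-0.9032) = -55.27 mV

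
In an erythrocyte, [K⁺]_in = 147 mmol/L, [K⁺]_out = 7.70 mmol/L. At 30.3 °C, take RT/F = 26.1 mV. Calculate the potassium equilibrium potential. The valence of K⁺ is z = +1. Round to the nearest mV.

E = (26.1/z) · ln([K⁺]_out/[K⁺]_in) with z = +1.
= (26.1/1) · ln(7.70/147) = 26.10 · ln(0.05238)
= 26.10 · (-2.9492) = -76.97 mV

-77 mV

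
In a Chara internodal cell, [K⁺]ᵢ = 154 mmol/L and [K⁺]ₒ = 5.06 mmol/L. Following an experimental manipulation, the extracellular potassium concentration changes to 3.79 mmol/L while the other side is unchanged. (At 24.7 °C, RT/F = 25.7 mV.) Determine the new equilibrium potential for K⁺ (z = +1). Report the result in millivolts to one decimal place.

After the shift: [K⁺]_out = 3.79, [K⁺]_in = 154 mmol/L.
E_new = (25.7/1)·ln(3.79/154) = 25.70 · (-3.7046) = -95.21 mV

-95.2 mV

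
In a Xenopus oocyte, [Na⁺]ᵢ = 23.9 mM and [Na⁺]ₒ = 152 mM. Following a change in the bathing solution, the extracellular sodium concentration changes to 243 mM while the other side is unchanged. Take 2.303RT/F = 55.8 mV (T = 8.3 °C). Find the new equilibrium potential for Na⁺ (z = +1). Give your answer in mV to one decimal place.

56.2 mV

After the shift: [Na⁺]_out = 243, [Na⁺]_in = 23.9 mM.
E_new = (55.8/1)·log₁₀(243/23.9) = 55.80 · (1.0072) = 56.20 mV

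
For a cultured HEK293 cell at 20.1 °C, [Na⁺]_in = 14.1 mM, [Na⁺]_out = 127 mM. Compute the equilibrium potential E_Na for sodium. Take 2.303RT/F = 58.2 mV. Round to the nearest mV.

56 mV

E = (58.2/z) · log₁₀([Na⁺]_out/[Na⁺]_in) with z = +1.
= (58.2/1) · log₁₀(127/14.1) = 58.20 · log₁₀(9.007)
= 58.20 · (0.9546) = 55.56 mV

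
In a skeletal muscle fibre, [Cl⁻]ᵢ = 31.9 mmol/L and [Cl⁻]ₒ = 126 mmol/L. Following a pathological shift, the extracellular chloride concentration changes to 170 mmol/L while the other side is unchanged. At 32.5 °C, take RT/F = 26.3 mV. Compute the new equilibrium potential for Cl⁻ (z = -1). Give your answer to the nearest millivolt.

After the shift: [Cl⁻]_out = 170, [Cl⁻]_in = 31.9 mmol/L.
E_new = (26.3/-1)·ln(170/31.9) = -26.30 · (1.6732) = -44.00 mV

-44 mV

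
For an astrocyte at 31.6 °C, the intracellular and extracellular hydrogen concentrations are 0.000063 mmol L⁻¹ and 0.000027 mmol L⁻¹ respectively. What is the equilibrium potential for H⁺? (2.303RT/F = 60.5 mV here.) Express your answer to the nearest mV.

-22 mV

E = (60.5/z) · log₁₀([H⁺]_out/[H⁺]_in) with z = +1.
= (60.5/1) · log₁₀(0.000027/0.000063) = 60.50 · log₁₀(0.4286)
= 60.50 · (-0.3680) = -22.26 mV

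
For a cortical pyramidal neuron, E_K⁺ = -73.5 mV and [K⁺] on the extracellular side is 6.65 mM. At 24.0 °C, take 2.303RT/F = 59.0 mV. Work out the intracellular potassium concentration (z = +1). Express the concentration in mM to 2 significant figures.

Nernst: E = (59.0/1) · log₁₀([out]/[in]), so log₁₀([out]/[in]) = -73.5 × 1 / 59.0 = -1.2458.
[out]/[in] = 10^(-1.2458) = 0.05679.
[in] = 6.65 / 0.05679 = 117.1 mM.

120 mM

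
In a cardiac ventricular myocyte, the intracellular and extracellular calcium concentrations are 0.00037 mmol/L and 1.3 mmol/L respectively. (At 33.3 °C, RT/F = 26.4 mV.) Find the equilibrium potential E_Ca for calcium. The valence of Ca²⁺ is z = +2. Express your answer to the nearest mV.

E = (26.4/z) · ln([Ca²⁺]_out/[Ca²⁺]_in) with z = +2.
= (26.4/2) · ln(1.3/0.00037) = 13.20 · ln(3514)
= 13.20 · (8.1644) = 107.77 mV

108 mV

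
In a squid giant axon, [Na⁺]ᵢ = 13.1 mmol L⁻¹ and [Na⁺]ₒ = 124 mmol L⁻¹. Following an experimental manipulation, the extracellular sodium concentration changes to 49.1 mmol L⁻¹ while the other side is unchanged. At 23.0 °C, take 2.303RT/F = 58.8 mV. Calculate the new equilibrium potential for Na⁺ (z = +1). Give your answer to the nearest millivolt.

34 mV

After the shift: [Na⁺]_out = 49.1, [Na⁺]_in = 13.1 mmol L⁻¹.
E_new = (58.8/1)·log₁₀(49.1/13.1) = 58.80 · (0.5738) = 33.74 mV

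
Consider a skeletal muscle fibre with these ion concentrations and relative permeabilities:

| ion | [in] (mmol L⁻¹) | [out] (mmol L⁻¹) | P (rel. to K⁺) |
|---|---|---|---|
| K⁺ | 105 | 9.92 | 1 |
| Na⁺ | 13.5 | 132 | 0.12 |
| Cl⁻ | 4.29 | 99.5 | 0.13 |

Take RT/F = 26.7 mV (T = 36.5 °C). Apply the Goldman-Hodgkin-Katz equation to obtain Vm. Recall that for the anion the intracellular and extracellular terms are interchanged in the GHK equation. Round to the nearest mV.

Vm = 26.7 · ln[(Σ P·[cation]ₒ + Σ P·[anion]ᵢ) / (Σ P·[cation]ᵢ + Σ P·[anion]ₒ)]
Numerator = 1×9.92 + 0.12×132 + 0.13×4.29 = 26.32
Denominator = 1×105 + 0.12×13.5 + 0.13×99.5 = 119.6
Vm = 26.7 · ln(0.22013) = 26.7 × (-1.5135) = -40.41 mV

-40 mV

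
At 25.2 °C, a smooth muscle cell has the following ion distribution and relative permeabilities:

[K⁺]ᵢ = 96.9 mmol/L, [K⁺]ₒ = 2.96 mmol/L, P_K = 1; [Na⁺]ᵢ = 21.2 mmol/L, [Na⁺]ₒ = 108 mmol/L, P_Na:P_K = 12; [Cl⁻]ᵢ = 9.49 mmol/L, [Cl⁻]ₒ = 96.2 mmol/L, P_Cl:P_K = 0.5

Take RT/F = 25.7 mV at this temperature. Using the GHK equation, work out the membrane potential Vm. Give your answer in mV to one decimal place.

Vm = 25.7 · ln[(Σ P·[cation]ₒ + Σ P·[anion]ᵢ) / (Σ P·[cation]ᵢ + Σ P·[anion]ₒ)]
Numerator = 1×2.96 + 12×108 + 0.5×9.49 = 1304
Denominator = 1×96.9 + 12×21.2 + 0.5×96.2 = 399.4
Vm = 25.7 · ln(3.2642) = 25.7 × (1.1830) = 30.40 mV

30.4 mV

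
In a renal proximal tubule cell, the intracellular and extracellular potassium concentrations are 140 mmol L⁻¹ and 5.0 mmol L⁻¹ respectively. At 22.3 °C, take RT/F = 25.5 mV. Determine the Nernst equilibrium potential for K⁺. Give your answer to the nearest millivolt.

E = (25.5/z) · ln([K⁺]_out/[K⁺]_in) with z = +1.
= (25.5/1) · ln(5.0/140) = 25.50 · ln(0.03571)
= 25.50 · (-3.3322) = -84.97 mV

-85 mV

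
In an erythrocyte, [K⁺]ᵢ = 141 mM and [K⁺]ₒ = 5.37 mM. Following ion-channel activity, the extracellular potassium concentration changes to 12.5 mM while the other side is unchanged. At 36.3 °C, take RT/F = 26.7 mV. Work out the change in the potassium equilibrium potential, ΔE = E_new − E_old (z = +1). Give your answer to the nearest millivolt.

E_old = (26.7/1)·ln(5.37/141) = -87.25 mV
E_new = (26.7/1)·ln(12.5/141) = -64.69 mV
ΔE = -64.69 − (-87.25) = 22.56 mV

23 mV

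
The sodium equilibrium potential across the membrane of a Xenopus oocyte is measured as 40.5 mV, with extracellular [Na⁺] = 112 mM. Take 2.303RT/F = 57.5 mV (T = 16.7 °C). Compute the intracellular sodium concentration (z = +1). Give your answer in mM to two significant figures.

Nernst: E = (57.5/1) · log₁₀([out]/[in]), so log₁₀([out]/[in]) = 40.5 × 1 / 57.5 = 0.7043.
[out]/[in] = 10^(0.7043) = 5.062.
[in] = 112 / 5.062 = 22.12 mM.

22 mM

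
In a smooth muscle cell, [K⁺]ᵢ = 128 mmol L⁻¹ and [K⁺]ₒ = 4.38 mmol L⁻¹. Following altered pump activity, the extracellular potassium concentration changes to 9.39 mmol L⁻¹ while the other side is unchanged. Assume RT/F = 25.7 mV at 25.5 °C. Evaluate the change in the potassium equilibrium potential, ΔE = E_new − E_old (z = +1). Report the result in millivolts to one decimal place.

E_old = (25.7/1)·ln(4.38/128) = -86.74 mV
E_new = (25.7/1)·ln(9.39/128) = -67.14 mV
ΔE = -67.14 − (-86.74) = 19.60 mV

19.6 mV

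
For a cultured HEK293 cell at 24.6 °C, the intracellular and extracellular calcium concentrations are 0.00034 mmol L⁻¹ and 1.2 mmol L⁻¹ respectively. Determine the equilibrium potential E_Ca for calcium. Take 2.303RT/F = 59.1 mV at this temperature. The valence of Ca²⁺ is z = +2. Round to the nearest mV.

E = (59.1/z) · log₁₀([Ca²⁺]_out/[Ca²⁺]_in) with z = +2.
= (59.1/2) · log₁₀(1.2/0.00034) = 29.55 · log₁₀(3529)
= 29.55 · (3.5477) = 104.83 mV

105 mV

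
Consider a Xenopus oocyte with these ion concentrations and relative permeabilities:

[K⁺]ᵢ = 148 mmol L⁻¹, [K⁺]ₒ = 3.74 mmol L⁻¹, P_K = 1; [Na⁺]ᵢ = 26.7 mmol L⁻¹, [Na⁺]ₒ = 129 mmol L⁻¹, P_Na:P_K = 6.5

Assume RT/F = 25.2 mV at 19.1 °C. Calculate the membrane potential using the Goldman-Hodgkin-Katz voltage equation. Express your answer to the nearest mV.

24 mV

Vm = 25.2 · ln[(Σ P·[cation]ₒ + Σ P·[anion]ᵢ) / (Σ P·[cation]ᵢ + Σ P·[anion]ₒ)]
Numerator = 1×3.74 + 6.5×129 = 842.2
Denominator = 1×148 + 6.5×26.7 = 321.5
Vm = 25.2 · ln(2.6193) = 25.2 × (0.9629) = 24.27 mV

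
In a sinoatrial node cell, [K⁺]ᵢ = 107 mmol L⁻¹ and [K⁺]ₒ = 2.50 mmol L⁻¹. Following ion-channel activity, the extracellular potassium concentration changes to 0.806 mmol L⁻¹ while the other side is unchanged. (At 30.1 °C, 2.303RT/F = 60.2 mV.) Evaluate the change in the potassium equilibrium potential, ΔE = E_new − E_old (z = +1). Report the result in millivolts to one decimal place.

E_old = (60.2/1)·log₁₀(2.50/107) = -98.21 mV
E_new = (60.2/1)·log₁₀(0.806/107) = -127.81 mV
ΔE = -127.81 − (-98.21) = -29.59 mV

-29.6 mV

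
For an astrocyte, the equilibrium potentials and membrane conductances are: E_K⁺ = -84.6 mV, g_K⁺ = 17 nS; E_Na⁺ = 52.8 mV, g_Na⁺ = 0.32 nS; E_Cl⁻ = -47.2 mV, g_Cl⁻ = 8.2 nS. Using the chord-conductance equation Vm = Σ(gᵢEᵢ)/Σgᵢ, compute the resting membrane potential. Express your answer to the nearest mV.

Σ gᵢEᵢ = 17·(-84.6) + 0.32·(52.8) + 8.2·(-47.2) = -1808.34
Σ gᵢ = 17 + 0.32 + 8.2 = 25.52
Vm = -1808.34 / 25.52 = -70.86 mV

-71 mV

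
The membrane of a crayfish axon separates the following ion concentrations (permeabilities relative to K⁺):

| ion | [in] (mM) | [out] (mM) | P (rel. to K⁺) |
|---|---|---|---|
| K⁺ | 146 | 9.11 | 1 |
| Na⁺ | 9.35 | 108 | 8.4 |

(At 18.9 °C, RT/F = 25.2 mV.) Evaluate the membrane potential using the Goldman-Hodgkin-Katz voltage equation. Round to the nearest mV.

35 mV

Vm = 25.2 · ln[(Σ P·[cation]ₒ + Σ P·[anion]ᵢ) / (Σ P·[cation]ᵢ + Σ P·[anion]ₒ)]
Numerator = 1×9.11 + 8.4×108 = 916.3
Denominator = 1×146 + 8.4×9.35 = 224.5
Vm = 25.2 · ln(4.0808) = 25.2 × (1.4063) = 35.44 mV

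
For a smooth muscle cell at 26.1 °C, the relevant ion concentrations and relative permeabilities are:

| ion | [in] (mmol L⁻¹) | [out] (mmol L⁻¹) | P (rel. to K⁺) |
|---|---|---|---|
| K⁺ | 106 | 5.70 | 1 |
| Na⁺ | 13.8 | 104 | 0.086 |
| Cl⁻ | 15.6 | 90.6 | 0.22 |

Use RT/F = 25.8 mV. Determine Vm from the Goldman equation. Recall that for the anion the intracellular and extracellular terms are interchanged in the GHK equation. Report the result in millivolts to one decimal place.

-50.3 mV

Vm = 25.8 · ln[(Σ P·[cation]ₒ + Σ P·[anion]ᵢ) / (Σ P·[cation]ᵢ + Σ P·[anion]ₒ)]
Numerator = 1×5.70 + 0.086×104 + 0.22×15.6 = 18.08
Denominator = 1×106 + 0.086×13.8 + 0.22×90.6 = 127.1
Vm = 25.8 · ln(0.1422) = 25.8 × (-1.9505) = -50.32 mV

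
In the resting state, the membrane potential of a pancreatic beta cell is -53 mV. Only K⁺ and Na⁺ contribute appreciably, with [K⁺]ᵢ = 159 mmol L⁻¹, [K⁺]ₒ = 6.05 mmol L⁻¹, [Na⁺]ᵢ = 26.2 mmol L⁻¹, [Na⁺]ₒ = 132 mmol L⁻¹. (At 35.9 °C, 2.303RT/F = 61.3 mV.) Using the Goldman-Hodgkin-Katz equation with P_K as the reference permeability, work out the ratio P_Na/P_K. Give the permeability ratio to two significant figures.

Let α = P_Na/P_K. GHK: Vm = 61.3·log₁₀[(Kₒ + α·Naₒ)/(Kᵢ + α·Naᵢ)].
10^(Vm/61.3) = 10^(-53.0/61.3) = 0.13658
So 0.13658·(Kᵢ + α·Naᵢ) = Kₒ + α·Naₒ → α = (0.13658·159.0 − 6.05) / (132.0 − 0.13658·26.2)
α = (21.72 − 6.05) / (132.0 − 3.578) = 15.67/128.4 = 0.122

0.12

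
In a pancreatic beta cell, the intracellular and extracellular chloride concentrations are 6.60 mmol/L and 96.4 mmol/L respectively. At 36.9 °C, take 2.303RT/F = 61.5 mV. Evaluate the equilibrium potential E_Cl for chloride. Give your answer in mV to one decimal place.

-71.6 mV

E = (61.5/z) · log₁₀([Cl⁻]_out/[Cl⁻]_in) with z = -1.
For an anion, dividing by z = -1 reverses the sign.
= (61.5/-1) · log₁₀(96.4/6.60) = -61.50 · log₁₀(14.61)
= -61.50 · (1.1645) = -71.62 mV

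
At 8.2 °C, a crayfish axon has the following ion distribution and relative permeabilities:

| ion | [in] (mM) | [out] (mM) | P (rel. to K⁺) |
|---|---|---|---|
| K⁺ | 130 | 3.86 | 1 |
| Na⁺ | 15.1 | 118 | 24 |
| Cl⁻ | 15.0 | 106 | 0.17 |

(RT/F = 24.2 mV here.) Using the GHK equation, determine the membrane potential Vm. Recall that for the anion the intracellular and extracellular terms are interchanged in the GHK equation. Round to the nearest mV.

42 mV

Vm = 24.2 · ln[(Σ P·[cation]ₒ + Σ P·[anion]ᵢ) / (Σ P·[cation]ᵢ + Σ P·[anion]ₒ)]
Numerator = 1×3.86 + 24×118 + 0.17×15.0 = 2838
Denominator = 1×130 + 24×15.1 + 0.17×106 = 510.4
Vm = 24.2 · ln(5.5609) = 24.2 × (1.7158) = 41.52 mV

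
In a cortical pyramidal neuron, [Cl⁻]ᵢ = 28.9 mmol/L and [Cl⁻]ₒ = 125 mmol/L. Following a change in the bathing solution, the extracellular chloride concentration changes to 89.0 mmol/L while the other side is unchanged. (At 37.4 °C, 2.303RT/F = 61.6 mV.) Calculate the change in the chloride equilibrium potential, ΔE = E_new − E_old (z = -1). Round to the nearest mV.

E_old = (61.6/-1)·log₁₀(125/28.9) = -39.18 mV
E_new = (61.6/-1)·log₁₀(89.0/28.9) = -30.09 mV
ΔE = -30.09 − (-39.18) = 9.09 mV

9 mV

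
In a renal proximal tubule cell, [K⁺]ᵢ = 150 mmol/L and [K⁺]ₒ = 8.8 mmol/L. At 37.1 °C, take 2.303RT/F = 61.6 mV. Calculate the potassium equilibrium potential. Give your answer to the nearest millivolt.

E = (61.6/z) · log₁₀([K⁺]_out/[K⁺]_in) with z = +1.
= (61.6/1) · log₁₀(8.8/150) = 61.60 · log₁₀(0.05867)
= 61.60 · (-1.2316) = -75.87 mV

-76 mV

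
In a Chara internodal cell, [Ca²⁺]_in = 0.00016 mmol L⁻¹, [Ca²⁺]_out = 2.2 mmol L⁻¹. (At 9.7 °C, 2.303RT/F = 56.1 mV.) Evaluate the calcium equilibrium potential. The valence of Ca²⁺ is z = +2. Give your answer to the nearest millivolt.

116 mV

E = (56.1/z) · log₁₀([Ca²⁺]_out/[Ca²⁺]_in) with z = +2.
= (56.1/2) · log₁₀(2.2/0.00016) = 28.05 · log₁₀(1.375e+04)
= 28.05 · (4.1383) = 116.08 mV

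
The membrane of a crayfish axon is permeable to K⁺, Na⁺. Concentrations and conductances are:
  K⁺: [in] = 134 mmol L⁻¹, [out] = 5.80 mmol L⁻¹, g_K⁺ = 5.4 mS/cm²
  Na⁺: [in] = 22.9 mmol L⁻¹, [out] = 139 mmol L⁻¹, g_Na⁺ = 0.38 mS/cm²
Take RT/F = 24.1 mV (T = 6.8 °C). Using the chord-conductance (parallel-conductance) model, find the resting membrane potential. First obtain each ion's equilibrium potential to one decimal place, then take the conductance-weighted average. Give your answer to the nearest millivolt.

-68 mV

E_K⁺ = (24.1/1)·ln(5.80/134) = -75.7 mV
E_Na⁺ = (24.1/1)·ln(139/22.9) = 43.5 mV
Vm = (Σ gᵢEᵢ)/(Σ gᵢ) = (5.4·-75.7 + 0.38·43.5) / (5.4 + 0.38)
= -392.25 / 5.78 = -67.86 mV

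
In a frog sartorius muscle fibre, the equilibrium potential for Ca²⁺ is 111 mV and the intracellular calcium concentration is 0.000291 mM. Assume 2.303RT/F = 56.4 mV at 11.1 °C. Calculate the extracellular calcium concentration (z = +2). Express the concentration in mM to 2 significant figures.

Nernst: E = (56.4/2) · log₁₀([out]/[in]), so log₁₀([out]/[in]) = 111.0 × 2 / 56.4 = 3.9362.
[out]/[in] = 10^(3.9362) = 8633.
[out] = 8633 × 0.000291 = 2.512 mM.

2.5 mM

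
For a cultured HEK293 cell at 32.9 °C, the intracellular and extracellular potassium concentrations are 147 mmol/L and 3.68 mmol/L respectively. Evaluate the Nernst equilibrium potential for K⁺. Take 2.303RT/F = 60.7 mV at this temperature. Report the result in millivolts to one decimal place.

E = (60.7/z) · log₁₀([K⁺]_out/[K⁺]_in) with z = +1.
= (60.7/1) · log₁₀(3.68/147) = 60.70 · log₁₀(0.02503)
= 60.70 · (-1.6015) = -97.21 mV

-97.2 mV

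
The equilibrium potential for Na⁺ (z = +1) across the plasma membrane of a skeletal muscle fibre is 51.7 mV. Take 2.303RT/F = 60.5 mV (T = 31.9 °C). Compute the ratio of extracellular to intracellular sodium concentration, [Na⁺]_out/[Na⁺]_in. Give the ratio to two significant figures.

log₁₀([out]/[in]) = E·z/(60.5) = 51.7 × 1 / 60.5 = 0.8545
[out]/[in] = 10^(0.8545) = 7.154

7.2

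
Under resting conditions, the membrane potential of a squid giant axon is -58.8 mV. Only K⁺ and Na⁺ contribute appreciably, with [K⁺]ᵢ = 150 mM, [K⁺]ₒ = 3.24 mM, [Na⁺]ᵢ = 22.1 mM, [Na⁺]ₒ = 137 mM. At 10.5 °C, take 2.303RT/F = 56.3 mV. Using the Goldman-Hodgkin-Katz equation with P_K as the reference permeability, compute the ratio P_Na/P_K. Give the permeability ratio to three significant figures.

Let α = P_Na/P_K. GHK: Vm = 56.3·log₁₀[(Kₒ + α·Naₒ)/(Kᵢ + α·Naᵢ)].
10^(Vm/56.3) = 10^(-58.8/56.3) = 0.090281
So 0.090281·(Kᵢ + α·Naᵢ) = Kₒ + α·Naₒ → α = (0.090281·150.0 − 3.24) / (137.0 − 0.090281·22.1)
α = (13.54 − 3.24) / (137.0 − 1.995) = 10.3/135 = 0.07631

0.0763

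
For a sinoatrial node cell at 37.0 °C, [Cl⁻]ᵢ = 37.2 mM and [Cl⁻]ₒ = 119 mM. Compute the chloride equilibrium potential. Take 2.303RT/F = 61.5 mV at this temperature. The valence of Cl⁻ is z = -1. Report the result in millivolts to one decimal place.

-31.1 mV

E = (61.5/z) · log₁₀([Cl⁻]_out/[Cl⁻]_in) with z = -1.
For an anion, dividing by z = -1 reverses the sign.
= (61.5/-1) · log₁₀(119/37.2) = -61.50 · log₁₀(3.199)
= -61.50 · (0.5050) = -31.06 mV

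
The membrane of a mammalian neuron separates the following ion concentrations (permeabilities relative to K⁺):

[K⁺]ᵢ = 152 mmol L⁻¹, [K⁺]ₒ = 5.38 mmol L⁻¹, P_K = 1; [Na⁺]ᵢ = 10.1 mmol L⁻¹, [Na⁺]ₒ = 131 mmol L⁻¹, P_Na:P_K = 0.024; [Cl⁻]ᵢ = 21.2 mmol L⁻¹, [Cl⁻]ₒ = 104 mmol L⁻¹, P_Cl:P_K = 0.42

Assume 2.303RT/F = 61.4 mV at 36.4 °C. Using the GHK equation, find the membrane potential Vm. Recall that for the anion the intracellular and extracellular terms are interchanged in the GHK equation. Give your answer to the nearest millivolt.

-65 mV

Vm = 61.4 · log₁₀[(Σ P·[cation]ₒ + Σ P·[anion]ᵢ) / (Σ P·[cation]ᵢ + Σ P·[anion]ₒ)]
Numerator = 1×5.38 + 0.024×131 + 0.42×21.2 = 17.43
Denominator = 1×152 + 0.024×10.1 + 0.42×104 = 195.9
Vm = 61.4 · log₁₀(0.088954) = 61.4 × (-1.0508) = -64.52 mV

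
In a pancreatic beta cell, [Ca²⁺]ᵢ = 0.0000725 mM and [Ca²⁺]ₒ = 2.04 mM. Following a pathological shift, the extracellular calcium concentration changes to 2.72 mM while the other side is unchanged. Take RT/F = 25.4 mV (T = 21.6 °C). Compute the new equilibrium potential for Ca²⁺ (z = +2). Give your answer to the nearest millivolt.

134 mV

After the shift: [Ca²⁺]_out = 2.72, [Ca²⁺]_in = 0.0000725 mM.
E_new = (25.4/2)·ln(2.72/0.0000725) = 12.70 · (10.5326) = 133.76 mV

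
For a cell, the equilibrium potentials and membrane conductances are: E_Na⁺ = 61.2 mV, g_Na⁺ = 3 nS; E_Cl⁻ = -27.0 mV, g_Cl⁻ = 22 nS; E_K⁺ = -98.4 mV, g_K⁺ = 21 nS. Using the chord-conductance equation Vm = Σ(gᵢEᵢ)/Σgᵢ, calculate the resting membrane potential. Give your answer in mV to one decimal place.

-53.8 mV

Σ gᵢEᵢ = 3·(61.2) + 22·(-27.0) + 21·(-98.4) = -2476.80
Σ gᵢ = 3 + 22 + 21 = 46
Vm = -2476.80 / 46 = -53.84 mV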